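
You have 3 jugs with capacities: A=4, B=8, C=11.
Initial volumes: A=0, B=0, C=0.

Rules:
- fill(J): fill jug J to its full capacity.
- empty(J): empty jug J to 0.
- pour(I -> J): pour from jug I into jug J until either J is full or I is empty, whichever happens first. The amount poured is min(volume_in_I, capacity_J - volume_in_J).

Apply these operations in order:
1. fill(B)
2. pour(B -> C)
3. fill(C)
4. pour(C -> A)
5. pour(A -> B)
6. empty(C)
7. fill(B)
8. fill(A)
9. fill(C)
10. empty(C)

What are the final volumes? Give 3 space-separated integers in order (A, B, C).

Answer: 4 8 0

Derivation:
Step 1: fill(B) -> (A=0 B=8 C=0)
Step 2: pour(B -> C) -> (A=0 B=0 C=8)
Step 3: fill(C) -> (A=0 B=0 C=11)
Step 4: pour(C -> A) -> (A=4 B=0 C=7)
Step 5: pour(A -> B) -> (A=0 B=4 C=7)
Step 6: empty(C) -> (A=0 B=4 C=0)
Step 7: fill(B) -> (A=0 B=8 C=0)
Step 8: fill(A) -> (A=4 B=8 C=0)
Step 9: fill(C) -> (A=4 B=8 C=11)
Step 10: empty(C) -> (A=4 B=8 C=0)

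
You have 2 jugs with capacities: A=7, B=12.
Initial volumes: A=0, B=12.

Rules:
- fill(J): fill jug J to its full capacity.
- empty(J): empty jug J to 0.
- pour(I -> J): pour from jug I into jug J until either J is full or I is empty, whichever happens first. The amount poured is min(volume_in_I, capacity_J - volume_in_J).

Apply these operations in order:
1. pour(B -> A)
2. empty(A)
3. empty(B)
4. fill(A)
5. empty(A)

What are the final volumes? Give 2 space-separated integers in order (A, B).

Answer: 0 0

Derivation:
Step 1: pour(B -> A) -> (A=7 B=5)
Step 2: empty(A) -> (A=0 B=5)
Step 3: empty(B) -> (A=0 B=0)
Step 4: fill(A) -> (A=7 B=0)
Step 5: empty(A) -> (A=0 B=0)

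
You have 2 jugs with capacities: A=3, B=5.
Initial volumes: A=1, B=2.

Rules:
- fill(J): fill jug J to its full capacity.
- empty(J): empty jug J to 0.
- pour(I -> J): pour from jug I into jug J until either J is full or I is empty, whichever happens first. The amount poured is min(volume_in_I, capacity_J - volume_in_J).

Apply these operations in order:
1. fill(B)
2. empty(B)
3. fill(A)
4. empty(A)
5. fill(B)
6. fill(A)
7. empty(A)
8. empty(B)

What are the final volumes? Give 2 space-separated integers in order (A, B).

Answer: 0 0

Derivation:
Step 1: fill(B) -> (A=1 B=5)
Step 2: empty(B) -> (A=1 B=0)
Step 3: fill(A) -> (A=3 B=0)
Step 4: empty(A) -> (A=0 B=0)
Step 5: fill(B) -> (A=0 B=5)
Step 6: fill(A) -> (A=3 B=5)
Step 7: empty(A) -> (A=0 B=5)
Step 8: empty(B) -> (A=0 B=0)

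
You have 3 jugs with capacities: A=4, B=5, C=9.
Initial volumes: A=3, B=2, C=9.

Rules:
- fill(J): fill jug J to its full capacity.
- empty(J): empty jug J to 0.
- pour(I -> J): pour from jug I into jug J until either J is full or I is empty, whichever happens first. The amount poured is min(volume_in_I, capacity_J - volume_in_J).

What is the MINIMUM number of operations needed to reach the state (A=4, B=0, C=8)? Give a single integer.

Answer: 2

Derivation:
BFS from (A=3, B=2, C=9). One shortest path:
  1. empty(B) -> (A=3 B=0 C=9)
  2. pour(C -> A) -> (A=4 B=0 C=8)
Reached target in 2 moves.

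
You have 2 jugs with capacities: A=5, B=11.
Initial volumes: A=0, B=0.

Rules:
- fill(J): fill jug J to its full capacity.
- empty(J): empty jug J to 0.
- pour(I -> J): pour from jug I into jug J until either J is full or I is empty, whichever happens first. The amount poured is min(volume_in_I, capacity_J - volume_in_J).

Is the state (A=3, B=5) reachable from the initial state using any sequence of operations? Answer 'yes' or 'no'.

Answer: no

Derivation:
BFS explored all 32 reachable states.
Reachable set includes: (0,0), (0,1), (0,2), (0,3), (0,4), (0,5), (0,6), (0,7), (0,8), (0,9), (0,10), (0,11) ...
Target (A=3, B=5) not in reachable set → no.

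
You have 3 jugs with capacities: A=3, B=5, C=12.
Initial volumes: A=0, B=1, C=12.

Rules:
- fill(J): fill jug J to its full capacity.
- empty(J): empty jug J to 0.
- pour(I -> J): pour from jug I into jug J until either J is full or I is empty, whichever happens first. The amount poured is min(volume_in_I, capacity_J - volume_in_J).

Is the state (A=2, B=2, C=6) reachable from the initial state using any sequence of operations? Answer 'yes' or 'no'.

Answer: no

Derivation:
BFS explored all 224 reachable states.
Reachable set includes: (0,0,0), (0,0,1), (0,0,2), (0,0,3), (0,0,4), (0,0,5), (0,0,6), (0,0,7), (0,0,8), (0,0,9), (0,0,10), (0,0,11) ...
Target (A=2, B=2, C=6) not in reachable set → no.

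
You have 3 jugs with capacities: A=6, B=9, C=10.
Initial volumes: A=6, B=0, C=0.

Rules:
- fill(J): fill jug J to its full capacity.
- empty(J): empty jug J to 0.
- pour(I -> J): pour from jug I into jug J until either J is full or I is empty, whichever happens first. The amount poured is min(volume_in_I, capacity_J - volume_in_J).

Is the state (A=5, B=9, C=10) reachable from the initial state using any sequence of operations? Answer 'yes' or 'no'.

BFS from (A=6, B=0, C=0):
  1. fill(B) -> (A=6 B=9 C=0)
  2. pour(B -> C) -> (A=6 B=0 C=9)
  3. fill(B) -> (A=6 B=9 C=9)
  4. pour(A -> C) -> (A=5 B=9 C=10)
Target reached → yes.

Answer: yes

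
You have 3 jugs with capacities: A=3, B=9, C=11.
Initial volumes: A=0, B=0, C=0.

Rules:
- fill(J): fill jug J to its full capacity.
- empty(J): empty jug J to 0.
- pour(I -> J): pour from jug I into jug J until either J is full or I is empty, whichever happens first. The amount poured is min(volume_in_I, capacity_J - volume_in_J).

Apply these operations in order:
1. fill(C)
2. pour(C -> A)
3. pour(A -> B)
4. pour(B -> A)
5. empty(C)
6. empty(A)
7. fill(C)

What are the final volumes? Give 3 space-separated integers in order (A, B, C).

Answer: 0 0 11

Derivation:
Step 1: fill(C) -> (A=0 B=0 C=11)
Step 2: pour(C -> A) -> (A=3 B=0 C=8)
Step 3: pour(A -> B) -> (A=0 B=3 C=8)
Step 4: pour(B -> A) -> (A=3 B=0 C=8)
Step 5: empty(C) -> (A=3 B=0 C=0)
Step 6: empty(A) -> (A=0 B=0 C=0)
Step 7: fill(C) -> (A=0 B=0 C=11)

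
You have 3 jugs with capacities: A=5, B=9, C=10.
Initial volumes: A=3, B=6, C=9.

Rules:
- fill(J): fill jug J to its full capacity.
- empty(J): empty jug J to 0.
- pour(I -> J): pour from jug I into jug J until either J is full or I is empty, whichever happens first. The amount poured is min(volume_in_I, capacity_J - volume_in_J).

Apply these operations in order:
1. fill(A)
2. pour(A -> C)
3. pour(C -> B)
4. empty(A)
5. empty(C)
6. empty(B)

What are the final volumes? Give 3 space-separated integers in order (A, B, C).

Answer: 0 0 0

Derivation:
Step 1: fill(A) -> (A=5 B=6 C=9)
Step 2: pour(A -> C) -> (A=4 B=6 C=10)
Step 3: pour(C -> B) -> (A=4 B=9 C=7)
Step 4: empty(A) -> (A=0 B=9 C=7)
Step 5: empty(C) -> (A=0 B=9 C=0)
Step 6: empty(B) -> (A=0 B=0 C=0)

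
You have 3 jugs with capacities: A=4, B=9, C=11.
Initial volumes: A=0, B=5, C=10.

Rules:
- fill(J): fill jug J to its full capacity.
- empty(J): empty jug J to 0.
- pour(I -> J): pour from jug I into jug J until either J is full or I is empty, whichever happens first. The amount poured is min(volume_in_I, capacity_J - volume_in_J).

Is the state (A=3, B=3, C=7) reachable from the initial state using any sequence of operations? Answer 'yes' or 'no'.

Answer: no

Derivation:
BFS explored all 360 reachable states.
Reachable set includes: (0,0,0), (0,0,1), (0,0,2), (0,0,3), (0,0,4), (0,0,5), (0,0,6), (0,0,7), (0,0,8), (0,0,9), (0,0,10), (0,0,11) ...
Target (A=3, B=3, C=7) not in reachable set → no.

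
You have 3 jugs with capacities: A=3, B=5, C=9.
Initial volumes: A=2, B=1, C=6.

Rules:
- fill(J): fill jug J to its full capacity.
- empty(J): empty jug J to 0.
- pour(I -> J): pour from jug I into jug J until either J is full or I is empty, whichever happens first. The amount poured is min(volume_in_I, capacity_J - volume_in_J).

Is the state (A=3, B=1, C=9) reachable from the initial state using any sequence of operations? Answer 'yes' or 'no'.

BFS from (A=2, B=1, C=6):
  1. fill(A) -> (A=3 B=1 C=6)
  2. fill(C) -> (A=3 B=1 C=9)
Target reached → yes.

Answer: yes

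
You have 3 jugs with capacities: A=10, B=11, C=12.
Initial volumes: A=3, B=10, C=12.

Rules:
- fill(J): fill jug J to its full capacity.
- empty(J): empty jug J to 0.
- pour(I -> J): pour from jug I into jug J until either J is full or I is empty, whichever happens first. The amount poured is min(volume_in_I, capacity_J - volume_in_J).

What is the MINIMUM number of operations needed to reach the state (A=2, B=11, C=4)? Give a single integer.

BFS from (A=3, B=10, C=12). One shortest path:
  1. empty(B) -> (A=3 B=0 C=12)
  2. pour(A -> B) -> (A=0 B=3 C=12)
  3. pour(C -> A) -> (A=10 B=3 C=2)
  4. empty(A) -> (A=0 B=3 C=2)
  5. pour(C -> A) -> (A=2 B=3 C=0)
  6. fill(C) -> (A=2 B=3 C=12)
  7. pour(C -> B) -> (A=2 B=11 C=4)
Reached target in 7 moves.

Answer: 7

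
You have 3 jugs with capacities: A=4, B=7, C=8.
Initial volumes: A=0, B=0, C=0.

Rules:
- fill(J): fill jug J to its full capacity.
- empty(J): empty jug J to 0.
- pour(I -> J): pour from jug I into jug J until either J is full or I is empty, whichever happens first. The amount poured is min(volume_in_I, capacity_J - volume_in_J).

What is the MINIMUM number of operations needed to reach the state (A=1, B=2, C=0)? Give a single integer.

Answer: 8

Derivation:
BFS from (A=0, B=0, C=0). One shortest path:
  1. fill(A) -> (A=4 B=0 C=0)
  2. fill(B) -> (A=4 B=7 C=0)
  3. pour(B -> C) -> (A=4 B=0 C=7)
  4. pour(A -> B) -> (A=0 B=4 C=7)
  5. pour(C -> A) -> (A=4 B=4 C=3)
  6. pour(A -> B) -> (A=1 B=7 C=3)
  7. pour(B -> C) -> (A=1 B=2 C=8)
  8. empty(C) -> (A=1 B=2 C=0)
Reached target in 8 moves.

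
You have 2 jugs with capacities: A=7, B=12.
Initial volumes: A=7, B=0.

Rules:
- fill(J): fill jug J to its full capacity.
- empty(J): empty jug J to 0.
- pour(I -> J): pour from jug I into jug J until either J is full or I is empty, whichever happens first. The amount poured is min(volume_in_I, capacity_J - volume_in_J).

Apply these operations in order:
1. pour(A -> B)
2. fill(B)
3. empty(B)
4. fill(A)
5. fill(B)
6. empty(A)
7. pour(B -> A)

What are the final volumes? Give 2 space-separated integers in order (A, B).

Answer: 7 5

Derivation:
Step 1: pour(A -> B) -> (A=0 B=7)
Step 2: fill(B) -> (A=0 B=12)
Step 3: empty(B) -> (A=0 B=0)
Step 4: fill(A) -> (A=7 B=0)
Step 5: fill(B) -> (A=7 B=12)
Step 6: empty(A) -> (A=0 B=12)
Step 7: pour(B -> A) -> (A=7 B=5)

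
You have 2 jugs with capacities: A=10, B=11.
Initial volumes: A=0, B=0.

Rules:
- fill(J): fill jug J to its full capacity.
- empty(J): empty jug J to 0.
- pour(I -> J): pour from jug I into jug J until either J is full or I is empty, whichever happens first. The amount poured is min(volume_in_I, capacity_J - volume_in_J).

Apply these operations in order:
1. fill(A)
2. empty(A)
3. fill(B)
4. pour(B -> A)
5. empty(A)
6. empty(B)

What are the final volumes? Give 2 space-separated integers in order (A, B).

Step 1: fill(A) -> (A=10 B=0)
Step 2: empty(A) -> (A=0 B=0)
Step 3: fill(B) -> (A=0 B=11)
Step 4: pour(B -> A) -> (A=10 B=1)
Step 5: empty(A) -> (A=0 B=1)
Step 6: empty(B) -> (A=0 B=0)

Answer: 0 0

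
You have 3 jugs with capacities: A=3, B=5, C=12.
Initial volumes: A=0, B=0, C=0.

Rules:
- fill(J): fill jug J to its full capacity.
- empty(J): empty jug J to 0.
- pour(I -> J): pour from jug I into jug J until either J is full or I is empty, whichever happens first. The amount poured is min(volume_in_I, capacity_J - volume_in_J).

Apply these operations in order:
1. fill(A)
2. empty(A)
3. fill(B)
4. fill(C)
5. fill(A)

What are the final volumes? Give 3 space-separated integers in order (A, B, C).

Answer: 3 5 12

Derivation:
Step 1: fill(A) -> (A=3 B=0 C=0)
Step 2: empty(A) -> (A=0 B=0 C=0)
Step 3: fill(B) -> (A=0 B=5 C=0)
Step 4: fill(C) -> (A=0 B=5 C=12)
Step 5: fill(A) -> (A=3 B=5 C=12)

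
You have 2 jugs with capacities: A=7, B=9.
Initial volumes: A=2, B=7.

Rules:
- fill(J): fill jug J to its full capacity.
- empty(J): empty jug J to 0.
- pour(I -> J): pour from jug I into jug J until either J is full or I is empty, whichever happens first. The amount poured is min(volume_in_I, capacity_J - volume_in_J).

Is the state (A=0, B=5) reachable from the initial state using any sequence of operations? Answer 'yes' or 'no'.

BFS from (A=2, B=7):
  1. fill(A) -> (A=7 B=7)
  2. pour(A -> B) -> (A=5 B=9)
  3. empty(B) -> (A=5 B=0)
  4. pour(A -> B) -> (A=0 B=5)
Target reached → yes.

Answer: yes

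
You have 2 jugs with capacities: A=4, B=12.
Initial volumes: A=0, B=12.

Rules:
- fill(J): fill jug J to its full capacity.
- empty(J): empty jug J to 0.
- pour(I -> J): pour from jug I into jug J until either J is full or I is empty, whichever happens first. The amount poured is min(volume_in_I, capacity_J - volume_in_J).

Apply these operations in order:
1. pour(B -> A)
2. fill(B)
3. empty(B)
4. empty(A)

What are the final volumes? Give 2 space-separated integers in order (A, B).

Answer: 0 0

Derivation:
Step 1: pour(B -> A) -> (A=4 B=8)
Step 2: fill(B) -> (A=4 B=12)
Step 3: empty(B) -> (A=4 B=0)
Step 4: empty(A) -> (A=0 B=0)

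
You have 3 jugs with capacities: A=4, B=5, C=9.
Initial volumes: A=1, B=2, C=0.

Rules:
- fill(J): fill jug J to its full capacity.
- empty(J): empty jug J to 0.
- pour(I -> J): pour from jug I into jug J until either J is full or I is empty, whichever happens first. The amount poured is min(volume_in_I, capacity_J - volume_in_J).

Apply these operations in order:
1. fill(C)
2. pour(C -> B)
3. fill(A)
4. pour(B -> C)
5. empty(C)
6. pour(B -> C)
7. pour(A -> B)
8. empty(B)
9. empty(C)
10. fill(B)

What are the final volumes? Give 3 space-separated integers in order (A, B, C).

Step 1: fill(C) -> (A=1 B=2 C=9)
Step 2: pour(C -> B) -> (A=1 B=5 C=6)
Step 3: fill(A) -> (A=4 B=5 C=6)
Step 4: pour(B -> C) -> (A=4 B=2 C=9)
Step 5: empty(C) -> (A=4 B=2 C=0)
Step 6: pour(B -> C) -> (A=4 B=0 C=2)
Step 7: pour(A -> B) -> (A=0 B=4 C=2)
Step 8: empty(B) -> (A=0 B=0 C=2)
Step 9: empty(C) -> (A=0 B=0 C=0)
Step 10: fill(B) -> (A=0 B=5 C=0)

Answer: 0 5 0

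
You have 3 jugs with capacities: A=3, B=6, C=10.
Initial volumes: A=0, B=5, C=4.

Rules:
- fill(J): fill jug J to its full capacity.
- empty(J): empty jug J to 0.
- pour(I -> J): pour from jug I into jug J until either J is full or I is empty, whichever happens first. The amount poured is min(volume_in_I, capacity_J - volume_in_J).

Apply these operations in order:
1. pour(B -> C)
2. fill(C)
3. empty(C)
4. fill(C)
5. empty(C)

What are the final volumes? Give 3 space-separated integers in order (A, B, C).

Step 1: pour(B -> C) -> (A=0 B=0 C=9)
Step 2: fill(C) -> (A=0 B=0 C=10)
Step 3: empty(C) -> (A=0 B=0 C=0)
Step 4: fill(C) -> (A=0 B=0 C=10)
Step 5: empty(C) -> (A=0 B=0 C=0)

Answer: 0 0 0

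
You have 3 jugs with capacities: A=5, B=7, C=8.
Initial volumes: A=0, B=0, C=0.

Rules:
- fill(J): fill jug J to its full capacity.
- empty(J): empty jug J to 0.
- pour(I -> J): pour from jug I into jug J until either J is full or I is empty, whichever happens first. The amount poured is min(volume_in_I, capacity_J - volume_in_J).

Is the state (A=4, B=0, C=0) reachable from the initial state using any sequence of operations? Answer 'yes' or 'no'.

Answer: yes

Derivation:
BFS from (A=0, B=0, C=0):
  1. fill(A) -> (A=5 B=0 C=0)
  2. fill(B) -> (A=5 B=7 C=0)
  3. pour(B -> C) -> (A=5 B=0 C=7)
  4. pour(A -> C) -> (A=4 B=0 C=8)
  5. empty(C) -> (A=4 B=0 C=0)
Target reached → yes.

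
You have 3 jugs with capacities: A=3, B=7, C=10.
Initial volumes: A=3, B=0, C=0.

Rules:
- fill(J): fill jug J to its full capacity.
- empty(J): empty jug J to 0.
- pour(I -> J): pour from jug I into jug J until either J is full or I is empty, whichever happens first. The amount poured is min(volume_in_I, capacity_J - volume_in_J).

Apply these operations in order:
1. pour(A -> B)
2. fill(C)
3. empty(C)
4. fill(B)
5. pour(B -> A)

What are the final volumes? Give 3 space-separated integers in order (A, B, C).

Step 1: pour(A -> B) -> (A=0 B=3 C=0)
Step 2: fill(C) -> (A=0 B=3 C=10)
Step 3: empty(C) -> (A=0 B=3 C=0)
Step 4: fill(B) -> (A=0 B=7 C=0)
Step 5: pour(B -> A) -> (A=3 B=4 C=0)

Answer: 3 4 0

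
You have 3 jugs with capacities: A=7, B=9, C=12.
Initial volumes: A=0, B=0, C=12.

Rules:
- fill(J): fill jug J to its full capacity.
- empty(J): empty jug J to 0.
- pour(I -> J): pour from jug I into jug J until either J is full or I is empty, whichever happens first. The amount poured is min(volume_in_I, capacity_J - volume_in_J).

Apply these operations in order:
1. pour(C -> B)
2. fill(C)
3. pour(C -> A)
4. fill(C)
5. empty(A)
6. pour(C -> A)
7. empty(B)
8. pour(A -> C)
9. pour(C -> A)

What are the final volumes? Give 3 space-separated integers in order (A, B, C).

Step 1: pour(C -> B) -> (A=0 B=9 C=3)
Step 2: fill(C) -> (A=0 B=9 C=12)
Step 3: pour(C -> A) -> (A=7 B=9 C=5)
Step 4: fill(C) -> (A=7 B=9 C=12)
Step 5: empty(A) -> (A=0 B=9 C=12)
Step 6: pour(C -> A) -> (A=7 B=9 C=5)
Step 7: empty(B) -> (A=7 B=0 C=5)
Step 8: pour(A -> C) -> (A=0 B=0 C=12)
Step 9: pour(C -> A) -> (A=7 B=0 C=5)

Answer: 7 0 5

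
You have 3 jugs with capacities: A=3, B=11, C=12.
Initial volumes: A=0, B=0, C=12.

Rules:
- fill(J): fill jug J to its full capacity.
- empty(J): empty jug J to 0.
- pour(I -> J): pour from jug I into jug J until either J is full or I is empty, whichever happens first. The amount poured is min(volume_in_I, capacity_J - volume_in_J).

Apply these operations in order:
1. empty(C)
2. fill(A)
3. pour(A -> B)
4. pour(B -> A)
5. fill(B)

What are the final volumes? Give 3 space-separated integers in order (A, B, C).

Answer: 3 11 0

Derivation:
Step 1: empty(C) -> (A=0 B=0 C=0)
Step 2: fill(A) -> (A=3 B=0 C=0)
Step 3: pour(A -> B) -> (A=0 B=3 C=0)
Step 4: pour(B -> A) -> (A=3 B=0 C=0)
Step 5: fill(B) -> (A=3 B=11 C=0)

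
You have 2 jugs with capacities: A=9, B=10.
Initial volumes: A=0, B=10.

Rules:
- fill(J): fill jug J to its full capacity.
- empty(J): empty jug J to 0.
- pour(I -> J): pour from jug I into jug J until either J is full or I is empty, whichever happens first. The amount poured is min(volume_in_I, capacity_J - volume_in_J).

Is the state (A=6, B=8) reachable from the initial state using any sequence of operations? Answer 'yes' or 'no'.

Answer: no

Derivation:
BFS explored all 38 reachable states.
Reachable set includes: (0,0), (0,1), (0,2), (0,3), (0,4), (0,5), (0,6), (0,7), (0,8), (0,9), (0,10), (1,0) ...
Target (A=6, B=8) not in reachable set → no.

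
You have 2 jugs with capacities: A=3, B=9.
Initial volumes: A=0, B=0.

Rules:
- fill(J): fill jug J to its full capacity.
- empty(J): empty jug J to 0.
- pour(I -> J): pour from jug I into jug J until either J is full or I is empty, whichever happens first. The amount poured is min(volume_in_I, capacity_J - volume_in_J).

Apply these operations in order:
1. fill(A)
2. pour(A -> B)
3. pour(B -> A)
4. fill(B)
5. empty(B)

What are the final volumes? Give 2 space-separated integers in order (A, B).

Step 1: fill(A) -> (A=3 B=0)
Step 2: pour(A -> B) -> (A=0 B=3)
Step 3: pour(B -> A) -> (A=3 B=0)
Step 4: fill(B) -> (A=3 B=9)
Step 5: empty(B) -> (A=3 B=0)

Answer: 3 0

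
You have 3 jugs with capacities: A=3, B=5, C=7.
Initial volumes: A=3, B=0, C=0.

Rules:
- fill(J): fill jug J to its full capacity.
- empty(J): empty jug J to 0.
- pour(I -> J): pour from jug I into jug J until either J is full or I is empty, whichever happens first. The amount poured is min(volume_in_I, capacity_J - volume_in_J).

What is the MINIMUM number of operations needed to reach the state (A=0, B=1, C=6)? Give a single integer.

Answer: 7

Derivation:
BFS from (A=3, B=0, C=0). One shortest path:
  1. empty(A) -> (A=0 B=0 C=0)
  2. fill(C) -> (A=0 B=0 C=7)
  3. pour(C -> A) -> (A=3 B=0 C=4)
  4. pour(C -> B) -> (A=3 B=4 C=0)
  5. pour(A -> C) -> (A=0 B=4 C=3)
  6. pour(B -> A) -> (A=3 B=1 C=3)
  7. pour(A -> C) -> (A=0 B=1 C=6)
Reached target in 7 moves.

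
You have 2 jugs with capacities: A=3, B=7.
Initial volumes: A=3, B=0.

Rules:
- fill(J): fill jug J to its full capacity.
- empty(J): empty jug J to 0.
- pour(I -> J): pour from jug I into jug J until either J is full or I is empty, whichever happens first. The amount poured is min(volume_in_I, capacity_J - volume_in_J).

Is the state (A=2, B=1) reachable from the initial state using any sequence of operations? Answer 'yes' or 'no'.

Answer: no

Derivation:
BFS explored all 20 reachable states.
Reachable set includes: (0,0), (0,1), (0,2), (0,3), (0,4), (0,5), (0,6), (0,7), (1,0), (1,7), (2,0), (2,7) ...
Target (A=2, B=1) not in reachable set → no.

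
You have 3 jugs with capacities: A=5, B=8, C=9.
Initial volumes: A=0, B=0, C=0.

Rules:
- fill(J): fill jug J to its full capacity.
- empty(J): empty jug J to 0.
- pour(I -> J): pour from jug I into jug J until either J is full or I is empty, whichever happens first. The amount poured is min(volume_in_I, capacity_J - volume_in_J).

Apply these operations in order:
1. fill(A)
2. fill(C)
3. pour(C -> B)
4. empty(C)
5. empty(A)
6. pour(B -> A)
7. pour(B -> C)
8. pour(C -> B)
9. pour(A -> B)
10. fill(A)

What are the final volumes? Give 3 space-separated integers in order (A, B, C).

Step 1: fill(A) -> (A=5 B=0 C=0)
Step 2: fill(C) -> (A=5 B=0 C=9)
Step 3: pour(C -> B) -> (A=5 B=8 C=1)
Step 4: empty(C) -> (A=5 B=8 C=0)
Step 5: empty(A) -> (A=0 B=8 C=0)
Step 6: pour(B -> A) -> (A=5 B=3 C=0)
Step 7: pour(B -> C) -> (A=5 B=0 C=3)
Step 8: pour(C -> B) -> (A=5 B=3 C=0)
Step 9: pour(A -> B) -> (A=0 B=8 C=0)
Step 10: fill(A) -> (A=5 B=8 C=0)

Answer: 5 8 0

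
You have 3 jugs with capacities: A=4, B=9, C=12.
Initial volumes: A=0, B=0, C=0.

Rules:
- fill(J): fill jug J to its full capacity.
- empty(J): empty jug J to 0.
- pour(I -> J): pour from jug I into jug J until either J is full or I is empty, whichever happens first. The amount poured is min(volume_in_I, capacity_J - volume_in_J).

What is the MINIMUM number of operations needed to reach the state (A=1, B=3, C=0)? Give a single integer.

Answer: 7

Derivation:
BFS from (A=0, B=0, C=0). One shortest path:
  1. fill(A) -> (A=4 B=0 C=0)
  2. fill(B) -> (A=4 B=9 C=0)
  3. pour(B -> C) -> (A=4 B=0 C=9)
  4. pour(A -> C) -> (A=1 B=0 C=12)
  5. pour(C -> B) -> (A=1 B=9 C=3)
  6. empty(B) -> (A=1 B=0 C=3)
  7. pour(C -> B) -> (A=1 B=3 C=0)
Reached target in 7 moves.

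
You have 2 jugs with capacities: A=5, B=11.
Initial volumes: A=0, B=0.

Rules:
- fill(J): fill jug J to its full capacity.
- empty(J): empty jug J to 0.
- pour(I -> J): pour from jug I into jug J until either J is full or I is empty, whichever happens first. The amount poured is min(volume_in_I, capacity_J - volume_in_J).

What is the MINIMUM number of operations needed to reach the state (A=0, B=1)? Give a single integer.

BFS from (A=0, B=0). One shortest path:
  1. fill(B) -> (A=0 B=11)
  2. pour(B -> A) -> (A=5 B=6)
  3. empty(A) -> (A=0 B=6)
  4. pour(B -> A) -> (A=5 B=1)
  5. empty(A) -> (A=0 B=1)
Reached target in 5 moves.

Answer: 5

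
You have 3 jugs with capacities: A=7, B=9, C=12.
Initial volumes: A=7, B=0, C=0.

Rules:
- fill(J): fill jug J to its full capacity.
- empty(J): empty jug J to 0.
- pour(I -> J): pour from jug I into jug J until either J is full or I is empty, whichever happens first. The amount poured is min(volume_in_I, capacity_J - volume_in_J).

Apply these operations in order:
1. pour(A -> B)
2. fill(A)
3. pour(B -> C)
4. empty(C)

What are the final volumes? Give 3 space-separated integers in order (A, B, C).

Answer: 7 0 0

Derivation:
Step 1: pour(A -> B) -> (A=0 B=7 C=0)
Step 2: fill(A) -> (A=7 B=7 C=0)
Step 3: pour(B -> C) -> (A=7 B=0 C=7)
Step 4: empty(C) -> (A=7 B=0 C=0)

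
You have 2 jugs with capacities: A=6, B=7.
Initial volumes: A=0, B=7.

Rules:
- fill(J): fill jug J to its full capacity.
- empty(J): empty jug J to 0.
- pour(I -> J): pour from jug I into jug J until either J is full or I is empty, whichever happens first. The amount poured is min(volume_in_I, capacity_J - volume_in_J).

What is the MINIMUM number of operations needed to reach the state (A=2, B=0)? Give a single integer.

Answer: 7

Derivation:
BFS from (A=0, B=7). One shortest path:
  1. pour(B -> A) -> (A=6 B=1)
  2. empty(A) -> (A=0 B=1)
  3. pour(B -> A) -> (A=1 B=0)
  4. fill(B) -> (A=1 B=7)
  5. pour(B -> A) -> (A=6 B=2)
  6. empty(A) -> (A=0 B=2)
  7. pour(B -> A) -> (A=2 B=0)
Reached target in 7 moves.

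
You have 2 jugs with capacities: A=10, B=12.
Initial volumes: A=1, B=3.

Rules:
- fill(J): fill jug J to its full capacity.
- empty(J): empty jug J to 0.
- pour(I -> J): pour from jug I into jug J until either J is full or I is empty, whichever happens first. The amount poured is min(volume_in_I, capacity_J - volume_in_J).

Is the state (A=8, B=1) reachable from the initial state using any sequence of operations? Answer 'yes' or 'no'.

BFS explored all 45 reachable states.
Reachable set includes: (0,0), (0,1), (0,2), (0,3), (0,4), (0,5), (0,6), (0,7), (0,8), (0,9), (0,10), (0,11) ...
Target (A=8, B=1) not in reachable set → no.

Answer: no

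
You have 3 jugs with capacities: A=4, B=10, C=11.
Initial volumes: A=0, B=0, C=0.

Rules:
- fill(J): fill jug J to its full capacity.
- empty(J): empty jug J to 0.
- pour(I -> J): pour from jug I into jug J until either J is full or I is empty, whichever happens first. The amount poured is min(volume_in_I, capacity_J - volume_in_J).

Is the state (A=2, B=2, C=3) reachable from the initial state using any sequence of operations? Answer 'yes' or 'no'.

Answer: no

Derivation:
BFS explored all 390 reachable states.
Reachable set includes: (0,0,0), (0,0,1), (0,0,2), (0,0,3), (0,0,4), (0,0,5), (0,0,6), (0,0,7), (0,0,8), (0,0,9), (0,0,10), (0,0,11) ...
Target (A=2, B=2, C=3) not in reachable set → no.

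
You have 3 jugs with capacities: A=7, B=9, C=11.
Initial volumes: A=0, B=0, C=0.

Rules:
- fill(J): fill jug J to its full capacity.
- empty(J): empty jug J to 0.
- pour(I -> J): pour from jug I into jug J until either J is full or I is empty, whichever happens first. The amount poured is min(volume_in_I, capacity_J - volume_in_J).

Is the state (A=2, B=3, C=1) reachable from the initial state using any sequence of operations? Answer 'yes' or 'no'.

BFS explored all 480 reachable states.
Reachable set includes: (0,0,0), (0,0,1), (0,0,2), (0,0,3), (0,0,4), (0,0,5), (0,0,6), (0,0,7), (0,0,8), (0,0,9), (0,0,10), (0,0,11) ...
Target (A=2, B=3, C=1) not in reachable set → no.

Answer: no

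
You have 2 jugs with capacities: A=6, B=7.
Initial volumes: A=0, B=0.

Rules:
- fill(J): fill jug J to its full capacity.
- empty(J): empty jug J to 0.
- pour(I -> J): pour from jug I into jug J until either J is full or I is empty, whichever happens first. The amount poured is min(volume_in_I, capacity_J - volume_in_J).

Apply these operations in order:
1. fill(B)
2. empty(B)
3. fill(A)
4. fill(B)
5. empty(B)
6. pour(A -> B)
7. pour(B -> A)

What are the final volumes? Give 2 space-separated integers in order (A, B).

Step 1: fill(B) -> (A=0 B=7)
Step 2: empty(B) -> (A=0 B=0)
Step 3: fill(A) -> (A=6 B=0)
Step 4: fill(B) -> (A=6 B=7)
Step 5: empty(B) -> (A=6 B=0)
Step 6: pour(A -> B) -> (A=0 B=6)
Step 7: pour(B -> A) -> (A=6 B=0)

Answer: 6 0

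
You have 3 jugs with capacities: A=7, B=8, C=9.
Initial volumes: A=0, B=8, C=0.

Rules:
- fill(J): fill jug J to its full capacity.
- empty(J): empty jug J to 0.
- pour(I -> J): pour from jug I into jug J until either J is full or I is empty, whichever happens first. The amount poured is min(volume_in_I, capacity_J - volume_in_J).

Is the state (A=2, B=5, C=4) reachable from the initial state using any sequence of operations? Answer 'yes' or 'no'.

BFS explored all 384 reachable states.
Reachable set includes: (0,0,0), (0,0,1), (0,0,2), (0,0,3), (0,0,4), (0,0,5), (0,0,6), (0,0,7), (0,0,8), (0,0,9), (0,1,0), (0,1,1) ...
Target (A=2, B=5, C=4) not in reachable set → no.

Answer: no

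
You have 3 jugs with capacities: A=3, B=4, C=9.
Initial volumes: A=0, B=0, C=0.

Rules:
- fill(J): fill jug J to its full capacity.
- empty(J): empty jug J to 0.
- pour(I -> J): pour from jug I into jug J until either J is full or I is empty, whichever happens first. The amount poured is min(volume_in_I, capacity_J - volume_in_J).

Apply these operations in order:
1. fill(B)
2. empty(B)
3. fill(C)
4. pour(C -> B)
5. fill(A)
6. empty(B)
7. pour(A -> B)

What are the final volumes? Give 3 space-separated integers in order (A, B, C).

Answer: 0 3 5

Derivation:
Step 1: fill(B) -> (A=0 B=4 C=0)
Step 2: empty(B) -> (A=0 B=0 C=0)
Step 3: fill(C) -> (A=0 B=0 C=9)
Step 4: pour(C -> B) -> (A=0 B=4 C=5)
Step 5: fill(A) -> (A=3 B=4 C=5)
Step 6: empty(B) -> (A=3 B=0 C=5)
Step 7: pour(A -> B) -> (A=0 B=3 C=5)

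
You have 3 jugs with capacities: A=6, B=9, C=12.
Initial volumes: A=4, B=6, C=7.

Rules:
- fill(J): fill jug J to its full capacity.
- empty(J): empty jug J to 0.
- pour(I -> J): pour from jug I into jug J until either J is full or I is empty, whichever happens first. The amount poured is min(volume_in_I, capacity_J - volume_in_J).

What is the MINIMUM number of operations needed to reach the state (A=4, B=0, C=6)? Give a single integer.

BFS from (A=4, B=6, C=7). One shortest path:
  1. empty(C) -> (A=4 B=6 C=0)
  2. pour(B -> C) -> (A=4 B=0 C=6)
Reached target in 2 moves.

Answer: 2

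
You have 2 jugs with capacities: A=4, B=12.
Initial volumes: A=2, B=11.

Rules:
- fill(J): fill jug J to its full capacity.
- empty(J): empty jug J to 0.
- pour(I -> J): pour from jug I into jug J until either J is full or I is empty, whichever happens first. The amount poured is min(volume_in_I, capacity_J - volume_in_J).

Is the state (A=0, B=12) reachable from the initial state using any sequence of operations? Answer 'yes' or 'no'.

BFS from (A=2, B=11):
  1. empty(A) -> (A=0 B=11)
  2. fill(B) -> (A=0 B=12)
Target reached → yes.

Answer: yes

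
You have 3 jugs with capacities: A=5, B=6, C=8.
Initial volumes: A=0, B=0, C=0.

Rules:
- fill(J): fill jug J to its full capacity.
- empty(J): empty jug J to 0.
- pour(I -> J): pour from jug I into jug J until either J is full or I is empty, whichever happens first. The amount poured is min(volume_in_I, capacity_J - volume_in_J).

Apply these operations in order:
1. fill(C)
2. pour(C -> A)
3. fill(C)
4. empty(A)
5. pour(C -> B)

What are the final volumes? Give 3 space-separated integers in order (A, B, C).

Step 1: fill(C) -> (A=0 B=0 C=8)
Step 2: pour(C -> A) -> (A=5 B=0 C=3)
Step 3: fill(C) -> (A=5 B=0 C=8)
Step 4: empty(A) -> (A=0 B=0 C=8)
Step 5: pour(C -> B) -> (A=0 B=6 C=2)

Answer: 0 6 2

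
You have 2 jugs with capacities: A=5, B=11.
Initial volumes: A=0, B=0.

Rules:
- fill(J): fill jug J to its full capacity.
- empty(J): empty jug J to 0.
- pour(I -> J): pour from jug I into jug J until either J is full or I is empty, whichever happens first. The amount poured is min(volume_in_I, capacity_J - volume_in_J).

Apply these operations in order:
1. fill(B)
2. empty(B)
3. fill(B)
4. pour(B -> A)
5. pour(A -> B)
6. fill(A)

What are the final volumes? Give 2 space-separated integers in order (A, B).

Answer: 5 11

Derivation:
Step 1: fill(B) -> (A=0 B=11)
Step 2: empty(B) -> (A=0 B=0)
Step 3: fill(B) -> (A=0 B=11)
Step 4: pour(B -> A) -> (A=5 B=6)
Step 5: pour(A -> B) -> (A=0 B=11)
Step 6: fill(A) -> (A=5 B=11)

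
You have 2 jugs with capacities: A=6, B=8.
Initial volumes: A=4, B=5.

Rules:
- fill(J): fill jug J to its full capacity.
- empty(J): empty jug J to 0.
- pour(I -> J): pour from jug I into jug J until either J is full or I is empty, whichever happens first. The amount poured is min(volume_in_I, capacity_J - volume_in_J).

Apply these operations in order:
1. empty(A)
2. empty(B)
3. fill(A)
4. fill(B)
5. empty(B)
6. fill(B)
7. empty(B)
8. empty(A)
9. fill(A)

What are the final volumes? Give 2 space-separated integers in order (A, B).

Answer: 6 0

Derivation:
Step 1: empty(A) -> (A=0 B=5)
Step 2: empty(B) -> (A=0 B=0)
Step 3: fill(A) -> (A=6 B=0)
Step 4: fill(B) -> (A=6 B=8)
Step 5: empty(B) -> (A=6 B=0)
Step 6: fill(B) -> (A=6 B=8)
Step 7: empty(B) -> (A=6 B=0)
Step 8: empty(A) -> (A=0 B=0)
Step 9: fill(A) -> (A=6 B=0)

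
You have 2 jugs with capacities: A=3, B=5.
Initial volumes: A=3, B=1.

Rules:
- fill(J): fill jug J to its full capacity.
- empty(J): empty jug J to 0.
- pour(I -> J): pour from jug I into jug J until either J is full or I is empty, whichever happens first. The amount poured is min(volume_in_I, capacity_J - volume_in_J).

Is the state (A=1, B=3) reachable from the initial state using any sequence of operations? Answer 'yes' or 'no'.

Answer: no

Derivation:
BFS explored all 16 reachable states.
Reachable set includes: (0,0), (0,1), (0,2), (0,3), (0,4), (0,5), (1,0), (1,5), (2,0), (2,5), (3,0), (3,1) ...
Target (A=1, B=3) not in reachable set → no.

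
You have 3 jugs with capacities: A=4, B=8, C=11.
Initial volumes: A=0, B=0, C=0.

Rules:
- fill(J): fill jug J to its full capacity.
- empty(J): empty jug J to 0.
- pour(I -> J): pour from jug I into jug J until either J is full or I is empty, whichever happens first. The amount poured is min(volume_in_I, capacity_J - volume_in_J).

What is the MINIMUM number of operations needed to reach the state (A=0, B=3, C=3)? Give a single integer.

Answer: 8

Derivation:
BFS from (A=0, B=0, C=0). One shortest path:
  1. fill(C) -> (A=0 B=0 C=11)
  2. pour(C -> B) -> (A=0 B=8 C=3)
  3. empty(B) -> (A=0 B=0 C=3)
  4. pour(C -> A) -> (A=3 B=0 C=0)
  5. fill(C) -> (A=3 B=0 C=11)
  6. pour(C -> B) -> (A=3 B=8 C=3)
  7. empty(B) -> (A=3 B=0 C=3)
  8. pour(A -> B) -> (A=0 B=3 C=3)
Reached target in 8 moves.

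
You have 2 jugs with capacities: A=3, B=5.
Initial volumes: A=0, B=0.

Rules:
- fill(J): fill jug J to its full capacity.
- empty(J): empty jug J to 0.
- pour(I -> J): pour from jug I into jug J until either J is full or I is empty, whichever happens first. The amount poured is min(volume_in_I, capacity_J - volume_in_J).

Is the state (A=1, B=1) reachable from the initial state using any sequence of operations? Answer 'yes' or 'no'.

Answer: no

Derivation:
BFS explored all 16 reachable states.
Reachable set includes: (0,0), (0,1), (0,2), (0,3), (0,4), (0,5), (1,0), (1,5), (2,0), (2,5), (3,0), (3,1) ...
Target (A=1, B=1) not in reachable set → no.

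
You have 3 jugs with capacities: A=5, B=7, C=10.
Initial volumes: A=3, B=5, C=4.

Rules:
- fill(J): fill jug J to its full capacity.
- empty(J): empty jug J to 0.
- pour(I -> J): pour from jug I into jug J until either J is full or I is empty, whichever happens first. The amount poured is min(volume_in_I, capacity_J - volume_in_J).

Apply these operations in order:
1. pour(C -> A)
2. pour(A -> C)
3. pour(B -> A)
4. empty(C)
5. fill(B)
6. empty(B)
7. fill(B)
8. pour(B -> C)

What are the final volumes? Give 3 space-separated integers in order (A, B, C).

Step 1: pour(C -> A) -> (A=5 B=5 C=2)
Step 2: pour(A -> C) -> (A=0 B=5 C=7)
Step 3: pour(B -> A) -> (A=5 B=0 C=7)
Step 4: empty(C) -> (A=5 B=0 C=0)
Step 5: fill(B) -> (A=5 B=7 C=0)
Step 6: empty(B) -> (A=5 B=0 C=0)
Step 7: fill(B) -> (A=5 B=7 C=0)
Step 8: pour(B -> C) -> (A=5 B=0 C=7)

Answer: 5 0 7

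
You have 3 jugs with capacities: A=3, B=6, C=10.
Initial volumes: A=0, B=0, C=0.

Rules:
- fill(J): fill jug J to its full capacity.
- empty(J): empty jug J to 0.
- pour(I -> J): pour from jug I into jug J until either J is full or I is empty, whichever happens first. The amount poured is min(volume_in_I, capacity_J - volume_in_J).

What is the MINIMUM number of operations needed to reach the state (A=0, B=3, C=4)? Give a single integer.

BFS from (A=0, B=0, C=0). One shortest path:
  1. fill(C) -> (A=0 B=0 C=10)
  2. pour(C -> B) -> (A=0 B=6 C=4)
  3. pour(B -> A) -> (A=3 B=3 C=4)
  4. empty(A) -> (A=0 B=3 C=4)
Reached target in 4 moves.

Answer: 4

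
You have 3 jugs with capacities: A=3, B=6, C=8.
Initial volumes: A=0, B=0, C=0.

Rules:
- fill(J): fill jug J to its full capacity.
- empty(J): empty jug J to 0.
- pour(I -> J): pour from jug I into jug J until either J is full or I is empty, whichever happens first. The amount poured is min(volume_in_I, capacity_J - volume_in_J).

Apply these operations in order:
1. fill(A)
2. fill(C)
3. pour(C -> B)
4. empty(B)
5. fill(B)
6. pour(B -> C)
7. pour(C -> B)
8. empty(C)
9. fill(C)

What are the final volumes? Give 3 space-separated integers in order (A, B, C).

Answer: 3 6 8

Derivation:
Step 1: fill(A) -> (A=3 B=0 C=0)
Step 2: fill(C) -> (A=3 B=0 C=8)
Step 3: pour(C -> B) -> (A=3 B=6 C=2)
Step 4: empty(B) -> (A=3 B=0 C=2)
Step 5: fill(B) -> (A=3 B=6 C=2)
Step 6: pour(B -> C) -> (A=3 B=0 C=8)
Step 7: pour(C -> B) -> (A=3 B=6 C=2)
Step 8: empty(C) -> (A=3 B=6 C=0)
Step 9: fill(C) -> (A=3 B=6 C=8)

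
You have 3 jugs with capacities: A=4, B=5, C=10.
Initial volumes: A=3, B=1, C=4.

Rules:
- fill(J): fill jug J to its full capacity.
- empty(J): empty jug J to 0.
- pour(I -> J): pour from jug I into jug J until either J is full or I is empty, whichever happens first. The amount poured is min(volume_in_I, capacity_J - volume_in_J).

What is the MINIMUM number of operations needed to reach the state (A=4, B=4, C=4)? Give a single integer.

Answer: 2

Derivation:
BFS from (A=3, B=1, C=4). One shortest path:
  1. fill(B) -> (A=3 B=5 C=4)
  2. pour(B -> A) -> (A=4 B=4 C=4)
Reached target in 2 moves.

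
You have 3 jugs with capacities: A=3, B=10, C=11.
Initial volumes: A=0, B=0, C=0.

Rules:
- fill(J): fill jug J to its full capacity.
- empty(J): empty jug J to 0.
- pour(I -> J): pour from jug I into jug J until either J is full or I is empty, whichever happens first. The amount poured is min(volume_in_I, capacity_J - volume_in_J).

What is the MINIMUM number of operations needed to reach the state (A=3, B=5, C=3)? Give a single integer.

Answer: 5

Derivation:
BFS from (A=0, B=0, C=0). One shortest path:
  1. fill(C) -> (A=0 B=0 C=11)
  2. pour(C -> A) -> (A=3 B=0 C=8)
  3. pour(C -> B) -> (A=3 B=8 C=0)
  4. pour(A -> C) -> (A=0 B=8 C=3)
  5. pour(B -> A) -> (A=3 B=5 C=3)
Reached target in 5 moves.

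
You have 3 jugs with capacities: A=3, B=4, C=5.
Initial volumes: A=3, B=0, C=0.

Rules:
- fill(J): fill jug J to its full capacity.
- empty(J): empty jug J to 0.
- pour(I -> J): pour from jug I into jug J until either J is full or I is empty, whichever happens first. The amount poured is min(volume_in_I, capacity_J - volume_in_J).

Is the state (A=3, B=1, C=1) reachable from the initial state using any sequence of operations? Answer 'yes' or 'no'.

Answer: yes

Derivation:
BFS from (A=3, B=0, C=0):
  1. empty(A) -> (A=0 B=0 C=0)
  2. fill(C) -> (A=0 B=0 C=5)
  3. pour(C -> B) -> (A=0 B=4 C=1)
  4. pour(B -> A) -> (A=3 B=1 C=1)
Target reached → yes.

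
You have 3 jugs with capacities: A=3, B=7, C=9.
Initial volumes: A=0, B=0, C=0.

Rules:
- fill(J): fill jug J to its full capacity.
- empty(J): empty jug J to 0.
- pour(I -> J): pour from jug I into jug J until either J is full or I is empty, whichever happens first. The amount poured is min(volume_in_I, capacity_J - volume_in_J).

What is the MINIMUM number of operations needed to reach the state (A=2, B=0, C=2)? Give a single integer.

Answer: 7

Derivation:
BFS from (A=0, B=0, C=0). One shortest path:
  1. fill(C) -> (A=0 B=0 C=9)
  2. pour(C -> B) -> (A=0 B=7 C=2)
  3. empty(B) -> (A=0 B=0 C=2)
  4. pour(C -> A) -> (A=2 B=0 C=0)
  5. fill(C) -> (A=2 B=0 C=9)
  6. pour(C -> B) -> (A=2 B=7 C=2)
  7. empty(B) -> (A=2 B=0 C=2)
Reached target in 7 moves.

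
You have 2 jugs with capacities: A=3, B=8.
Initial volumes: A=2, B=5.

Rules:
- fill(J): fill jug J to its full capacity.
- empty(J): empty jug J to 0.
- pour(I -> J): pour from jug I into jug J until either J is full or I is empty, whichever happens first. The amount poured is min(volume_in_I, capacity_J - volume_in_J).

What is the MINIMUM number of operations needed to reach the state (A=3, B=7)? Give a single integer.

BFS from (A=2, B=5). One shortest path:
  1. fill(B) -> (A=2 B=8)
  2. pour(B -> A) -> (A=3 B=7)
Reached target in 2 moves.

Answer: 2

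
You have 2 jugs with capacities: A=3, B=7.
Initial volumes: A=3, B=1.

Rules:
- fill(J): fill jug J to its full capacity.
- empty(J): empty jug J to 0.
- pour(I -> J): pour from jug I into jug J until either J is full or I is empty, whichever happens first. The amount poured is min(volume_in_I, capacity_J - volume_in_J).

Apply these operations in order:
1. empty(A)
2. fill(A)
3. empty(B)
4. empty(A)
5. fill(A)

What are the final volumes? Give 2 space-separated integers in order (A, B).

Step 1: empty(A) -> (A=0 B=1)
Step 2: fill(A) -> (A=3 B=1)
Step 3: empty(B) -> (A=3 B=0)
Step 4: empty(A) -> (A=0 B=0)
Step 5: fill(A) -> (A=3 B=0)

Answer: 3 0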